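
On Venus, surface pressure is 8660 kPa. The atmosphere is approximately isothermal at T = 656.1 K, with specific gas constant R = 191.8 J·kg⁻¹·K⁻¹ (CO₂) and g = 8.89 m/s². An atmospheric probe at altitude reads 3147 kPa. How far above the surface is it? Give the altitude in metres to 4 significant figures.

Scale height: H = RT/g = 191.8 × 656.1 / 8.89 = 14155 m.
Invert the barometric formula: z = H ln(P₀/P).
P₀/P = 8660/3147 = 2.7518; ln(2.7518) = 1.0123.
z = 14155 × 1.0123 = 14329 m.

z ≈ 14330 m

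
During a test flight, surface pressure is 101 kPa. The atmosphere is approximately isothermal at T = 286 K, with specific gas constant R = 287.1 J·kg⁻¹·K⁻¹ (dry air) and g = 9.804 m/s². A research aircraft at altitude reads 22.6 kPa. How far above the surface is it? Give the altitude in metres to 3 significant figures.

Scale height: H = RT/g = 287.1 × 286 / 9.804 = 8375.2 m.
Invert the barometric formula: z = H ln(P₀/P).
P₀/P = 101/22.6 = 4.4690; ln(4.4690) = 1.4972.
z = 8375.2 × 1.4972 = 12539 m.

z ≈ 12500 m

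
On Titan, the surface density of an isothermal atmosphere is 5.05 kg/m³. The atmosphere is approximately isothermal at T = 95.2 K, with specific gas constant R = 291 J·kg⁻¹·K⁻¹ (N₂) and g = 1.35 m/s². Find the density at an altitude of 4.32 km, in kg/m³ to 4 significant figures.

ρ ≈ 4.091 kg/m³

Scale height: H = RT/g = 291 × 95.2 / 1.35 = 20521 m.
In an isothermal atmosphere, density decays like pressure: ρ = ρ₀ exp(−z/H).
z/H = 4320.0/20521 = 0.21052; exp(−0.21052) = 0.81016.
ρ = 5.05 × 0.81016 = 4.0913 kg/m³.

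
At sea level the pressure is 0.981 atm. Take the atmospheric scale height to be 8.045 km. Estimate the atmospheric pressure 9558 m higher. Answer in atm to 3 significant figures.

Barometric formula: P = P₀ exp(−z/H).
z/H = 9558.0/8045.0 = 1.1881; exp(−1.1881) = 0.30480.
P = 0.981 × 0.30480 = 0.29901 atm.

P ≈ 0.299 atm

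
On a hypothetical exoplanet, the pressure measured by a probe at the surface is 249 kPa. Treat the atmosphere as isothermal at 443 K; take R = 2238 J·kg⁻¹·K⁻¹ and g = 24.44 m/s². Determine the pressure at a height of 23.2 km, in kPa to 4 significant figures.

P ≈ 140.5 kPa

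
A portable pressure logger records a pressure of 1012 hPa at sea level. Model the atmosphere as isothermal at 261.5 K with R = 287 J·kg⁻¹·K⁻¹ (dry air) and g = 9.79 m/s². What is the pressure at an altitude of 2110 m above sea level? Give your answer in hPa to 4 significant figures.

Scale height: H = RT/g = 287 × 261.5 / 9.79 = 7666.0 m.
Barometric formula: P = P₀ exp(−z/H).
z/H = 2110.0/7666.0 = 0.27524; exp(−0.27524) = 0.75939.
P = 1012 × 0.75939 = 768.50 hPa.

P ≈ 768.5 hPa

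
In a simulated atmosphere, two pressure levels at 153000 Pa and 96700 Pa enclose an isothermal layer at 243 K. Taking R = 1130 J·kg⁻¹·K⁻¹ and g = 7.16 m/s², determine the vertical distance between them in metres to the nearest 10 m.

Δz ≈ 17600 m

Hypsometric equation: Δz = (R T̄/g) ln(P₁/P₂).
R T̄/g = 1130 × 243 / 7.16 = 38351 m.
ln(153000/96700) = ln(1.5822) = 0.45882.
Δz = 38351 × 0.45882 = 17596 m.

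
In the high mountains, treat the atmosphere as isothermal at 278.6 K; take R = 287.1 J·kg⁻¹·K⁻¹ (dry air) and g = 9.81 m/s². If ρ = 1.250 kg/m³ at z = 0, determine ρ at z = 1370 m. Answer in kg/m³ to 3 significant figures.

ρ ≈ 1.06 kg/m³

Scale height: H = RT/g = 287.1 × 278.6 / 9.81 = 8153.5 m.
In an isothermal atmosphere, density decays like pressure: ρ = ρ₀ exp(−z/H).
z/H = 1370.0/8153.5 = 0.16803; exp(−0.16803) = 0.84533.
ρ = 1.250 × 0.84533 = 1.0567 kg/m³.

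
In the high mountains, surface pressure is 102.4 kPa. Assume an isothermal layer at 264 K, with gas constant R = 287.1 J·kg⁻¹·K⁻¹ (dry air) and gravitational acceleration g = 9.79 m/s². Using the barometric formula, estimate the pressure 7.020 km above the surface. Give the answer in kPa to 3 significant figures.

P ≈ 41.4 kPa

Scale height: H = RT/g = 287.1 × 264 / 9.79 = 7742.0 m.
Barometric formula: P = P₀ exp(−z/H).
z/H = 7020.0/7742.0 = 0.90674; exp(−0.90674) = 0.40384.
P = 102.4 × 0.40384 = 41.353 kPa.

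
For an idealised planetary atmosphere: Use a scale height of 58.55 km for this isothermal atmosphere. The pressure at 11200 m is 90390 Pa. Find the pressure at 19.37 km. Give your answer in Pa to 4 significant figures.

Between two levels, P₂ = P₁ exp(−Δz/H) with Δz = z₂ − z₁.
Δz = 19370 − 11200 = 8170.0 m; Δz/H = 8170.0/58550 = 0.13954.
P₂ = 90390 × exp(−0.13954) = 90390 × 0.86976 = 78618 Pa.

P ≈ 78620 Pa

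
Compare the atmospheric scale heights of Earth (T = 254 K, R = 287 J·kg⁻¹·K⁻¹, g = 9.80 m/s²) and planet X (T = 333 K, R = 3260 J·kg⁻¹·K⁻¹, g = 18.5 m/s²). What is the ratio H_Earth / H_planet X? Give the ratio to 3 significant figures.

H = RT/g for each body.
H_Earth = 287 × 254 / 9.80 = 7438.6 m.
H_planet X = 3260 × 333 / 18.5 = 58680 m.
H_Earth/H_planet X = 7438.6/58680 = 0.12677.

H_Earth/H_planet X ≈ 0.127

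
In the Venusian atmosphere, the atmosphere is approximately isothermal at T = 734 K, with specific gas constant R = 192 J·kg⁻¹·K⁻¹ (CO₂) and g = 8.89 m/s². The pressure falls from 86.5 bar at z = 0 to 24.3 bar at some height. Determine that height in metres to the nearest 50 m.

z ≈ 20150 m

Scale height: H = RT/g = 192 × 734 / 8.89 = 15852 m.
Invert the barometric formula: z = H ln(P₀/P).
P₀/P = 86.5/24.3 = 3.5597; ln(3.5597) = 1.2697.
z = 15852 × 1.2697 = 20127 m.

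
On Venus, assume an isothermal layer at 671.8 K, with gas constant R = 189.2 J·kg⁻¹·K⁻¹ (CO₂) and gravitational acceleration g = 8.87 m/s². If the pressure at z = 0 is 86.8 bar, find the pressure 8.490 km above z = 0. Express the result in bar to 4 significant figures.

P ≈ 48.00 bar

Scale height: H = RT/g = 189.2 × 671.8 / 8.87 = 14330 m.
Barometric formula: P = P₀ exp(−z/H).
z/H = 8490.0/14330 = 0.59246; exp(−0.59246) = 0.55297.
P = 86.8 × 0.55297 = 47.998 bar.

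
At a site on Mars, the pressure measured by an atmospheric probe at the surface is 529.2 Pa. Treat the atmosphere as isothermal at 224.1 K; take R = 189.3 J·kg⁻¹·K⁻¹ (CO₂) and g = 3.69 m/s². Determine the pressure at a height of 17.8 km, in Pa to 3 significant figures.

P ≈ 113 Pa

Scale height: H = RT/g = 189.3 × 224.1 / 3.69 = 11497 m.
Barometric formula: P = P₀ exp(−z/H).
z/H = 17800/11497 = 1.5482; exp(−1.5482) = 0.21263.
P = 529.2 × 0.21263 = 112.52 Pa.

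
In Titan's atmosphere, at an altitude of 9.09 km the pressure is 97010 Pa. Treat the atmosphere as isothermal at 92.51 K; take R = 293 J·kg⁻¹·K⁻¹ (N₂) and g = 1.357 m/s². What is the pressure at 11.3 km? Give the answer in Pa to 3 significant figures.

Scale height: H = RT/g = 293 × 92.51 / 1.357 = 19975 m.
Between two levels, P₂ = P₁ exp(−Δz/H) with Δz = z₂ − z₁.
Δz = 11300 − 9090.0 = 2210.0 m; Δz/H = 2210.0/19975 = 0.11064.
P₂ = 97010 × exp(−0.11064) = 97010 × 0.89526 = 86849 Pa.

P ≈ 86800 Pa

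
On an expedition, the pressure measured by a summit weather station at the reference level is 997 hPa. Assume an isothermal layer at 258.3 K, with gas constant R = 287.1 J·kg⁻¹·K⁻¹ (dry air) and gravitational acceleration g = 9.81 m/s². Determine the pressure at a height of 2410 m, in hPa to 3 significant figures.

Scale height: H = RT/g = 287.1 × 258.3 / 9.81 = 7559.4 m.
Barometric formula: P = P₀ exp(−z/H).
z/H = 2410.0/7559.4 = 0.31881; exp(−0.31881) = 0.72701.
P = 997 × 0.72701 = 724.83 hPa.

P ≈ 725 hPa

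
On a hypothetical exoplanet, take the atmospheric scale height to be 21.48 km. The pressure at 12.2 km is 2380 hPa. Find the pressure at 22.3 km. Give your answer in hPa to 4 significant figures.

Between two levels, P₂ = P₁ exp(−Δz/H) with Δz = z₂ − z₁.
Δz = 22300 − 12200 = 10100 m; Δz/H = 10100/21480 = 0.47020.
P₂ = 2380 × exp(−0.47020) = 2380 × 0.62488 = 1487.2 hPa.

P ≈ 1487 hPa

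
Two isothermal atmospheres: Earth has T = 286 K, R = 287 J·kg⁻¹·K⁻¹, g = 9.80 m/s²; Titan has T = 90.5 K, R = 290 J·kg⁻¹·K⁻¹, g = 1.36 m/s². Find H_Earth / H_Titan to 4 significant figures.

H = RT/g for each body.
H_Earth = 287 × 286 / 9.80 = 8375.7 m.
H_Titan = 290 × 90.5 / 1.36 = 19298 m.
H_Earth/H_Titan = 8375.7/19298 = 0.43402.

H_Earth/H_Titan ≈ 0.4340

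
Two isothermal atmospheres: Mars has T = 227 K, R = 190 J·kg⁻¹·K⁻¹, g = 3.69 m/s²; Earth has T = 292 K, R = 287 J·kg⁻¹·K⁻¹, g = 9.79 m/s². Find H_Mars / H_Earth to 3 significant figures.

H_Mars/H_Earth ≈ 1.37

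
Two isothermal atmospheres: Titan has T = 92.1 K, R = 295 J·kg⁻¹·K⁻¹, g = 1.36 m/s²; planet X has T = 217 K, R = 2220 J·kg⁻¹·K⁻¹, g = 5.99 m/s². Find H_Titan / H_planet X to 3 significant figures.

H_Titan/H_planet X ≈ 0.248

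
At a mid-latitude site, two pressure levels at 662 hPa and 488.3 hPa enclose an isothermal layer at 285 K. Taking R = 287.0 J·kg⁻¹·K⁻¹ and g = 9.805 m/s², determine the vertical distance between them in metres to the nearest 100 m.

Δz ≈ 2500 m

Hypsometric equation: Δz = (R T̄/g) ln(P₁/P₂).
R T̄/g = 287.0 × 285 / 9.805 = 8342.2 m.
ln(662/488.3) = ln(1.3557) = 0.30432.
Δz = 8342.2 × 0.30432 = 2538.7 m.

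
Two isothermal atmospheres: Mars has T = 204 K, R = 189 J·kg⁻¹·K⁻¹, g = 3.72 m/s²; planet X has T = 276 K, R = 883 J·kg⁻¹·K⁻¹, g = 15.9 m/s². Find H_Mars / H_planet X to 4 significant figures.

H_Mars/H_planet X ≈ 0.6762

H = RT/g for each body.
H_Mars = 189 × 204 / 3.72 = 10365 m.
H_planet X = 883 × 276 / 15.9 = 15328 m.
H_Mars/H_planet X = 10365/15328 = 0.67621.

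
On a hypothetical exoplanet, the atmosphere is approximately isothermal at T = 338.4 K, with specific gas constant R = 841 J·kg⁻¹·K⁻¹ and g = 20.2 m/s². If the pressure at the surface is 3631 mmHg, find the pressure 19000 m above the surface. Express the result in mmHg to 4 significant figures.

Scale height: H = RT/g = 841 × 338.4 / 20.2 = 14089 m.
Barometric formula: P = P₀ exp(−z/H).
z/H = 19000/14089 = 1.3486; exp(−1.3486) = 0.25960.
P = 3631 × 0.25960 = 942.61 mmHg.

P ≈ 942.6 mmHg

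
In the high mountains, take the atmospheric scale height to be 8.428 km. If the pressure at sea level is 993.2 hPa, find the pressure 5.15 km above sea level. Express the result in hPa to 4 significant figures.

Barometric formula: P = P₀ exp(−z/H).
z/H = 5150.0/8428.0 = 0.61106; exp(−0.61106) = 0.54278.
P = 993.2 × 0.54278 = 539.09 hPa.

P ≈ 539.1 hPa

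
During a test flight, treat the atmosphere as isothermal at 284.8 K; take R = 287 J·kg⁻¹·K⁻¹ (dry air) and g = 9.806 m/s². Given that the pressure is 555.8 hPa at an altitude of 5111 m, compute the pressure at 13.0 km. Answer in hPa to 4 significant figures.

Scale height: H = RT/g = 287 × 284.8 / 9.806 = 8335.5 m.
Between two levels, P₂ = P₁ exp(−Δz/H) with Δz = z₂ − z₁.
Δz = 13000 − 5111.0 = 7889.0 m; Δz/H = 7889.0/8335.5 = 0.94643.
P₂ = 555.8 × exp(−0.94643) = 555.8 × 0.38812 = 215.72 hPa.

P ≈ 215.7 hPa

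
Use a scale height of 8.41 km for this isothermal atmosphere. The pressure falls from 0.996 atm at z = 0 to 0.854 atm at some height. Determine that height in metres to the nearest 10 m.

Invert the barometric formula: z = H ln(P₀/P).
P₀/P = 0.996/0.854 = 1.1663; ln(1.1663) = 0.15384.
z = 8410.0 × 0.15384 = 1293.8 m.

z ≈ 1290 m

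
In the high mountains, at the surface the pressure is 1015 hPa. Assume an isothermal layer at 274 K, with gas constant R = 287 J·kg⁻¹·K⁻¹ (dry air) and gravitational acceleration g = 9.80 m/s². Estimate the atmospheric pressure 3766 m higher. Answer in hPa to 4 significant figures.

P ≈ 634.8 hPa

Scale height: H = RT/g = 287 × 274 / 9.80 = 8024.3 m.
Barometric formula: P = P₀ exp(−z/H).
z/H = 3766.0/8024.3 = 0.46932; exp(−0.46932) = 0.62543.
P = 1015 × 0.62543 = 634.81 hPa.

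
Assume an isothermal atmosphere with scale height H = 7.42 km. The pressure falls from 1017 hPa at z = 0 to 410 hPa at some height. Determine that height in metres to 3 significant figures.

z ≈ 6740 m

Invert the barometric formula: z = H ln(P₀/P).
P₀/P = 1017/410 = 2.4805; ln(2.4805) = 0.90846.
z = 7420.0 × 0.90846 = 6740.8 m.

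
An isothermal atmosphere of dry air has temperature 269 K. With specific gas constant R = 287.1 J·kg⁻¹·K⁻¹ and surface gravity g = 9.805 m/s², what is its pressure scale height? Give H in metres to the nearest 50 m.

H ≈ 7900 m

The scale height of an isothermal atmosphere is H = RT/g.
H = 287.1 × 269 / 9.805 = 77230/9.805 = 7876.6 m.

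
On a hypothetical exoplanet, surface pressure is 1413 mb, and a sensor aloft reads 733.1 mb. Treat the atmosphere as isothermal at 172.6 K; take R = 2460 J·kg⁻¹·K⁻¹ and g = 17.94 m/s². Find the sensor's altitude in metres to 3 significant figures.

z ≈ 15500 m

Scale height: H = RT/g = 2460 × 172.6 / 17.94 = 23668 m.
Invert the barometric formula: z = H ln(P₀/P).
P₀/P = 1413/733.1 = 1.9274; ln(1.9274) = 0.65617.
z = 23668 × 0.65617 = 15530 m.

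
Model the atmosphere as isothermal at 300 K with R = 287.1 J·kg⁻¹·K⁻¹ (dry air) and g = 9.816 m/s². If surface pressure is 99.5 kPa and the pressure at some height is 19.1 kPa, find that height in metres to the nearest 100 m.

Scale height: H = RT/g = 287.1 × 300 / 9.816 = 8774.4 m.
Invert the barometric formula: z = H ln(P₀/P).
P₀/P = 99.5/19.1 = 5.2094; ln(5.2094) = 1.6505.
z = 8774.4 × 1.6505 = 14482 m.

z ≈ 14500 m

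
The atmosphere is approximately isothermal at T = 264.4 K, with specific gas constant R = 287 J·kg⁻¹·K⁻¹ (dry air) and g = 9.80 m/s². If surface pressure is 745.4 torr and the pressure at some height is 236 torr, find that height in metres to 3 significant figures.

z ≈ 8910 m

Scale height: H = RT/g = 287 × 264.4 / 9.80 = 7743.1 m.
Invert the barometric formula: z = H ln(P₀/P).
P₀/P = 745.4/236 = 3.1585; ln(3.1585) = 1.1501.
z = 7743.1 × 1.1501 = 8905.3 m.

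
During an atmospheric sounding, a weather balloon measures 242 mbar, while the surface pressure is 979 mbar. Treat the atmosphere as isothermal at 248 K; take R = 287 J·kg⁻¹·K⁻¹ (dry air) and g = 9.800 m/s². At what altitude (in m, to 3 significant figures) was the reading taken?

Scale height: H = RT/g = 287 × 248 / 9.800 = 7262.9 m.
Invert the barometric formula: z = H ln(P₀/P).
P₀/P = 979/242 = 4.0455; ln(4.0455) = 1.3976.
z = 7262.9 × 1.3976 = 10151 m.

z ≈ 10200 m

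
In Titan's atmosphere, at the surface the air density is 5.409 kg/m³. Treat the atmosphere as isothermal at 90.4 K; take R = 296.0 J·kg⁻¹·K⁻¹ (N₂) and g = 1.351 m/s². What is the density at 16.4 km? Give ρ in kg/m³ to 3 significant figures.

Scale height: H = RT/g = 296.0 × 90.4 / 1.351 = 19806 m.
In an isothermal atmosphere, density decays like pressure: ρ = ρ₀ exp(−z/H).
z/H = 16400/19806 = 0.82803; exp(−0.82803) = 0.43691.
ρ = 5.409 × 0.43691 = 2.3632 kg/m³.

ρ ≈ 2.36 kg/m³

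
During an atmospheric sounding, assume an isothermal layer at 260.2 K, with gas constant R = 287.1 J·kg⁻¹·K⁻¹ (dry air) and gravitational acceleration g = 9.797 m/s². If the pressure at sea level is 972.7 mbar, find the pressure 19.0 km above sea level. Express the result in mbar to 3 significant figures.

Scale height: H = RT/g = 287.1 × 260.2 / 9.797 = 7625.1 m.
Barometric formula: P = P₀ exp(−z/H).
z/H = 19000/7625.1 = 2.4918; exp(−2.4918) = 0.082761.
P = 972.7 × 0.082761 = 80.502 mbar.

P ≈ 80.5 mbar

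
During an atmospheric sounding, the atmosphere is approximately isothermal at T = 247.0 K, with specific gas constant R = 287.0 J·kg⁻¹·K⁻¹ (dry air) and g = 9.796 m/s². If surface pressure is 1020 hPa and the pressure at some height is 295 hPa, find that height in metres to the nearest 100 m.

z ≈ 9000 m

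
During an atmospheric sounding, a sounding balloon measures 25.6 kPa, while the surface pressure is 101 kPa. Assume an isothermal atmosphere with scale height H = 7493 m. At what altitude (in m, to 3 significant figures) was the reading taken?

Invert the barometric formula: z = H ln(P₀/P).
P₀/P = 101/25.6 = 3.9453; ln(3.9453) = 1.3725.
z = 7493.0 × 1.3725 = 10284 m.

z ≈ 10300 m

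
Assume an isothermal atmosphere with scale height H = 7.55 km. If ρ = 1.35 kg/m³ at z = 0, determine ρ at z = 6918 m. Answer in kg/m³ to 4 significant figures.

ρ ≈ 0.5400 kg/m³

In an isothermal atmosphere, density decays like pressure: ρ = ρ₀ exp(−z/H).
z/H = 6918.0/7550.0 = 0.91629; exp(−0.91629) = 0.40000.
ρ = 1.35 × 0.40000 = 0.54000 kg/m³.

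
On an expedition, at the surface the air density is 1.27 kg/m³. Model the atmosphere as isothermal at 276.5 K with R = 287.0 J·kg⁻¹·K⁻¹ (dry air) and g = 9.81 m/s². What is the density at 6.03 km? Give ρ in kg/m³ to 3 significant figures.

Scale height: H = RT/g = 287.0 × 276.5 / 9.81 = 8089.2 m.
In an isothermal atmosphere, density decays like pressure: ρ = ρ₀ exp(−z/H).
z/H = 6030.0/8089.2 = 0.74544; exp(−0.74544) = 0.47453.
ρ = 1.27 × 0.47453 = 0.60265 kg/m³.

ρ ≈ 0.603 kg/m³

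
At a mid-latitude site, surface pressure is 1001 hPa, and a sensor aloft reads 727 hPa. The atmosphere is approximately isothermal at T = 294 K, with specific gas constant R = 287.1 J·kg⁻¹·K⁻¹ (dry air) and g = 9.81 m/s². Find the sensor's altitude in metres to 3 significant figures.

z ≈ 2750 m

Scale height: H = RT/g = 287.1 × 294 / 9.81 = 8604.2 m.
Invert the barometric formula: z = H ln(P₀/P).
P₀/P = 1001/727 = 1.3769; ln(1.3769) = 0.31983.
z = 8604.2 × 0.31983 = 2751.9 m.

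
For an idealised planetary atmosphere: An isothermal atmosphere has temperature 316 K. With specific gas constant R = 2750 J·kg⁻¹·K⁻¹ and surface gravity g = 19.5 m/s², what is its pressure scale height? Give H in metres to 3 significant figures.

The scale height of an isothermal atmosphere is H = RT/g.
H = 2750 × 316 / 19.5 = 869000/19.5 = 44564 m.

H ≈ 44600 m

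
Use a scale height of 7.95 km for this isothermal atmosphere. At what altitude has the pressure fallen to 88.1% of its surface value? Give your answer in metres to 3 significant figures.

z ≈ 1010 m

Set P/P₀ = exp(−z/H) = 0.881, so z = −H ln(0.881).
−ln(0.881) = 0.12670; z = 7950.0 × 0.12670 = 1007.3 m.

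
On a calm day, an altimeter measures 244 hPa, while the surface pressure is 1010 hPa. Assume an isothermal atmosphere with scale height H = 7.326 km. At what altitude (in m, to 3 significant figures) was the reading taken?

Invert the barometric formula: z = H ln(P₀/P).
P₀/P = 1010/244 = 4.1393; ln(4.1393) = 1.4205.
z = 7326.0 × 1.4205 = 10407 m.

z ≈ 10400 m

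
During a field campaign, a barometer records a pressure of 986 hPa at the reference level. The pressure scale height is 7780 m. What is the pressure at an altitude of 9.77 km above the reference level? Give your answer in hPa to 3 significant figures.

Barometric formula: P = P₀ exp(−z/H).
z/H = 9770.0/7780.0 = 1.2558; exp(−1.2558) = 0.28485.
P = 986 × 0.28485 = 280.86 hPa.

P ≈ 281 hPa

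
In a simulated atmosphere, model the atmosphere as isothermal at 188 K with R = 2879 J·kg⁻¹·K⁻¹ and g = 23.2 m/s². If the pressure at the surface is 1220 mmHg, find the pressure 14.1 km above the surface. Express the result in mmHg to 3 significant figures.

P ≈ 667 mmHg

Scale height: H = RT/g = 2879 × 188 / 23.2 = 23330 m.
Barometric formula: P = P₀ exp(−z/H).
z/H = 14100/23330 = 0.60437; exp(−0.60437) = 0.54642.
P = 1220 × 0.54642 = 666.63 mmHg.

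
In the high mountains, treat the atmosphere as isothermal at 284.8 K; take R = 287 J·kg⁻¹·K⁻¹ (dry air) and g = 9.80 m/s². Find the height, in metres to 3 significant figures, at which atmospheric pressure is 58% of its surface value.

z ≈ 4540 m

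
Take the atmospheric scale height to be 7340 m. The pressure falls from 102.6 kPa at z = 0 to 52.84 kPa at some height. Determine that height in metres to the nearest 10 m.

Invert the barometric formula: z = H ln(P₀/P).
P₀/P = 102.6/52.84 = 1.9417; ln(1.9417) = 0.66356.
z = 7340.0 × 0.66356 = 4870.5 m.

z ≈ 4870 m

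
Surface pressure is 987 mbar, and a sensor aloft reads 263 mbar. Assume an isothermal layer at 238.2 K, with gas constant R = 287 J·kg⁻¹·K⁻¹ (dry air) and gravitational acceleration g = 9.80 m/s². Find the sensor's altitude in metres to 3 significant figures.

Scale height: H = RT/g = 287 × 238.2 / 9.80 = 6975.9 m.
Invert the barometric formula: z = H ln(P₀/P).
P₀/P = 987/263 = 3.7529; ln(3.7529) = 1.3225.
z = 6975.9 × 1.3225 = 9225.6 m.

z ≈ 9230 m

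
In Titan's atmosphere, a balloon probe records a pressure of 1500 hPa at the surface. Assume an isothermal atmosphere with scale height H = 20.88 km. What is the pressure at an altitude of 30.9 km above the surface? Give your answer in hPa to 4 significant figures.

Barometric formula: P = P₀ exp(−z/H).
z/H = 30900/20880 = 1.4799; exp(−1.4799) = 0.22766.
P = 1500 × 0.22766 = 341.49 hPa.

P ≈ 341.5 hPa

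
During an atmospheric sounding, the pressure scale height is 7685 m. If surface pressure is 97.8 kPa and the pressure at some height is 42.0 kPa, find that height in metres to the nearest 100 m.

z ≈ 6500 m

Invert the barometric formula: z = H ln(P₀/P).
P₀/P = 97.8/42.0 = 2.3286; ln(2.3286) = 0.84527.
z = 7685.0 × 0.84527 = 6495.9 m.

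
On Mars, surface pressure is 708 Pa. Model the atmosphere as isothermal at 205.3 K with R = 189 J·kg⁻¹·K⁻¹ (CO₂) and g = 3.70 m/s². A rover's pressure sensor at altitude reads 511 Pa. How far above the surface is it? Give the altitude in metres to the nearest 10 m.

z ≈ 3420 m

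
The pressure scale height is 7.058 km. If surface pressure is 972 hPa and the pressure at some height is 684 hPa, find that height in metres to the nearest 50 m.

Invert the barometric formula: z = H ln(P₀/P).
P₀/P = 972/684 = 1.4211; ln(1.4211) = 0.35143.
z = 7058.0 × 0.35143 = 2480.4 m.

z ≈ 2500 m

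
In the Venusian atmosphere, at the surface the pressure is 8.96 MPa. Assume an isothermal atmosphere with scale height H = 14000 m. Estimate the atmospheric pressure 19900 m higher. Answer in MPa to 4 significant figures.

P ≈ 2.163 MPa

Barometric formula: P = P₀ exp(−z/H).
z/H = 19900/14000 = 1.4214; exp(−1.4214) = 0.24138.
P = 8.96 × 0.24138 = 2.1628 MPa.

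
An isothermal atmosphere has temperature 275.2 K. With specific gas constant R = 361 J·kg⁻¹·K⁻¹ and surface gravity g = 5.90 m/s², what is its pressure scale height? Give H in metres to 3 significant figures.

The scale height of an isothermal atmosphere is H = RT/g.
H = 361 × 275.2 / 5.90 = 99347/5.90 = 16838 m.

H ≈ 16800 m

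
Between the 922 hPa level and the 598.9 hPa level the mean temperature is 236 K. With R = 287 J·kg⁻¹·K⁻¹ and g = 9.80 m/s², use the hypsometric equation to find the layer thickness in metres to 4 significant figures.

Hypsometric equation: Δz = (R T̄/g) ln(P₁/P₂).
R T̄/g = 287 × 236 / 9.80 = 6911.4 m.
ln(922/598.9) = ln(1.5395) = 0.43146.
Δz = 6911.4 × 0.43146 = 2982.0 m.

Δz ≈ 2982 m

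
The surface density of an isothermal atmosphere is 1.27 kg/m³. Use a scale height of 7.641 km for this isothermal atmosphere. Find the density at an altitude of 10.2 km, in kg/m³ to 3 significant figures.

In an isothermal atmosphere, density decays like pressure: ρ = ρ₀ exp(−z/H).
z/H = 10200/7641.0 = 1.3349; exp(−1.3349) = 0.26318.
ρ = 1.27 × 0.26318 = 0.33424 kg/m³.

ρ ≈ 0.334 kg/m³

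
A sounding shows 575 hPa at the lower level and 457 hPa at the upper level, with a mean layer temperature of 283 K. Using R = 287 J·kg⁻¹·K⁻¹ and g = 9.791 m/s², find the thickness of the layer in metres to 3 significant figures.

Δz ≈ 1910 m

Hypsometric equation: Δz = (R T̄/g) ln(P₁/P₂).
R T̄/g = 287 × 283 / 9.791 = 8295.5 m.
ln(575/457) = ln(1.2582) = 0.22968.
Δz = 8295.5 × 0.22968 = 1905.3 m.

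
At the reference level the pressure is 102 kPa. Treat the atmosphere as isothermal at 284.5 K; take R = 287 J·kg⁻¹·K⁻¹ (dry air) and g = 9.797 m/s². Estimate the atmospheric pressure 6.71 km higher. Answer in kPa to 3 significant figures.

Scale height: H = RT/g = 287 × 284.5 / 9.797 = 8334.3 m.
Barometric formula: P = P₀ exp(−z/H).
z/H = 6710.0/8334.3 = 0.80511; exp(−0.80511) = 0.44704.
P = 102 × 0.44704 = 45.598 kPa.

P ≈ 45.6 kPa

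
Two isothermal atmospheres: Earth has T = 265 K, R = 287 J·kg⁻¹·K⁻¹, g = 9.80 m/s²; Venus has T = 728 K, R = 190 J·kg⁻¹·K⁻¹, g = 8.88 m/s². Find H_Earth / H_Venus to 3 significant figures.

H_Earth/H_Venus ≈ 0.498

H = RT/g for each body.
H_Earth = 287 × 265 / 9.80 = 7760.7 m.
H_Venus = 190 × 728 / 8.88 = 15577 m.
H_Earth/H_Venus = 7760.7/15577 = 0.49822.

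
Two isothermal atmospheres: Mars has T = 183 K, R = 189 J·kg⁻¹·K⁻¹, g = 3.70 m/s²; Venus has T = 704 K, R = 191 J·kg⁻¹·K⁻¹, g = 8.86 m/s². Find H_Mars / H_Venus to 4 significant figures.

H = RT/g for each body.
H_Mars = 189 × 183 / 3.70 = 9347.8 m.
H_Venus = 191 × 704 / 8.86 = 15177 m.
H_Mars/H_Venus = 9347.8/15177 = 0.61592.

H_Mars/H_Venus ≈ 0.6159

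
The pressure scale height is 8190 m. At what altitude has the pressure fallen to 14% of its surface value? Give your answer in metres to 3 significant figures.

z ≈ 16100 m

Set P/P₀ = exp(−z/H) = 0.14, so z = −H ln(0.14).
−ln(0.14) = 1.9661; z = 8190.0 × 1.9661 = 16102 m.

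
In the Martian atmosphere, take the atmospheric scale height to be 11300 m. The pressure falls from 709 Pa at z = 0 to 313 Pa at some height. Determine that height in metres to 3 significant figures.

Invert the barometric formula: z = H ln(P₀/P).
P₀/P = 709/313 = 2.2652; ln(2.2652) = 0.81766.
z = 11300 × 0.81766 = 9239.6 m.

z ≈ 9240 m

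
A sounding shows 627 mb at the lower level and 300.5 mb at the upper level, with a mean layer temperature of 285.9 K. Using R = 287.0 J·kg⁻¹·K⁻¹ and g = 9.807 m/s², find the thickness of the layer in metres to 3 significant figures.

Hypsometric equation: Δz = (R T̄/g) ln(P₁/P₂).
R T̄/g = 287.0 × 285.9 / 9.807 = 8366.8 m.
ln(627/300.5) = ln(2.0865) = 0.73549.
Δz = 8366.8 × 0.73549 = 6153.7 m.

Δz ≈ 6150 m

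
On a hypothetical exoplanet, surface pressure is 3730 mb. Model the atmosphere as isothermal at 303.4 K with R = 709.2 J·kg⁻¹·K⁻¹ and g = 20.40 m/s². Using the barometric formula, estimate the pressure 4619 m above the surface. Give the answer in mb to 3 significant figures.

P ≈ 2410 mb

Scale height: H = RT/g = 709.2 × 303.4 / 20.40 = 10548 m.
Barometric formula: P = P₀ exp(−z/H).
z/H = 4619.0/10548 = 0.43790; exp(−0.43790) = 0.64539.
P = 3730 × 0.64539 = 2407.3 mb.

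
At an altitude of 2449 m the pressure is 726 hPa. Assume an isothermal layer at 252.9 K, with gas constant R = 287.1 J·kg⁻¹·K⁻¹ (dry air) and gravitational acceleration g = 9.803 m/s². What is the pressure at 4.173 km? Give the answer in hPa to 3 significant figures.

Scale height: H = RT/g = 287.1 × 252.9 / 9.803 = 7406.7 m.
Between two levels, P₂ = P₁ exp(−Δz/H) with Δz = z₂ − z₁.
Δz = 4173.0 − 2449.0 = 1724.0 m; Δz/H = 1724.0/7406.7 = 0.23276.
P₂ = 726 × exp(−0.23276) = 726 × 0.79234 = 575.24 hPa.

P ≈ 575 hPa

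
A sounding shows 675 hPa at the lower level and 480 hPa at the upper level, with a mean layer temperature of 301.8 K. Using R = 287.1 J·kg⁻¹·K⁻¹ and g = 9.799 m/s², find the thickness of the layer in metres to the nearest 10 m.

Δz ≈ 3010 m

Hypsometric equation: Δz = (R T̄/g) ln(P₁/P₂).
R T̄/g = 287.1 × 301.8 / 9.799 = 8842.4 m.
ln(675/480) = ln(1.4062) = 0.34089.
Δz = 8842.4 × 0.34089 = 3014.3 m.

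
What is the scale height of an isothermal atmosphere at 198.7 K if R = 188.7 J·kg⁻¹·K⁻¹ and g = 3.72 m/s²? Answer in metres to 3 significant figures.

The scale height of an isothermal atmosphere is H = RT/g.
H = 188.7 × 198.7 / 3.72 = 37495/3.72 = 10079 m.

H ≈ 10100 m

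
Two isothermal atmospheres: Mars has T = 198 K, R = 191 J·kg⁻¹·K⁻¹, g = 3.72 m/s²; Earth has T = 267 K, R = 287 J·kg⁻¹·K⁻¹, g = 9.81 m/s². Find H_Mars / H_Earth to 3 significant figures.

H = RT/g for each body.
H_Mars = 191 × 198 / 3.72 = 10166 m.
H_Earth = 287 × 267 / 9.81 = 7811.3 m.
H_Mars/H_Earth = 10166/7811.3 = 1.3014.

H_Mars/H_Earth ≈ 1.30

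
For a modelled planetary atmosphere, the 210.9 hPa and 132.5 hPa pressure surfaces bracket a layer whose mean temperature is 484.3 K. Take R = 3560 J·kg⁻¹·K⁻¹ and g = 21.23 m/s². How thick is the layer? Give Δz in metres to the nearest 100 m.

Δz ≈ 37700 m

Hypsometric equation: Δz = (R T̄/g) ln(P₁/P₂).
R T̄/g = 3560 × 484.3 / 21.23 = 81211 m.
ln(210.9/132.5) = ln(1.5917) = 0.46480.
Δz = 81211 × 0.46480 = 37747 m.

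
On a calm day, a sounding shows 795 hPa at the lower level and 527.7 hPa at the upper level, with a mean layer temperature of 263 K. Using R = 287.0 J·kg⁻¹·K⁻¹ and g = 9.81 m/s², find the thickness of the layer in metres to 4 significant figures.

Δz ≈ 3153 m

Hypsometric equation: Δz = (R T̄/g) ln(P₁/P₂).
R T̄/g = 287.0 × 263 / 9.81 = 7694.3 m.
ln(795/527.7) = ln(1.5065) = 0.40979.
Δz = 7694.3 × 0.40979 = 3153.0 m.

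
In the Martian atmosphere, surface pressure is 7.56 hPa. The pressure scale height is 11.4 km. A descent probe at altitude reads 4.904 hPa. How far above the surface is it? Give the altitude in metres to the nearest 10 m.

Invert the barometric formula: z = H ln(P₀/P).
P₀/P = 7.56/4.904 = 1.5416; ln(1.5416) = 0.43282.
z = 11400 × 0.43282 = 4934.1 m.

z ≈ 4930 m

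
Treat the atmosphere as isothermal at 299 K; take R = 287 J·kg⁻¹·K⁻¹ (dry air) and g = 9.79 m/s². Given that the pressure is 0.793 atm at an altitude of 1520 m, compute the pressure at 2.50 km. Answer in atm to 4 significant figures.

Scale height: H = RT/g = 287 × 299 / 9.79 = 8765.4 m.
Between two levels, P₂ = P₁ exp(−Δz/H) with Δz = z₂ − z₁.
Δz = 2500.0 − 1520.0 = 980.00 m; Δz/H = 980.00/8765.4 = 0.11180.
P₂ = 0.793 × exp(−0.11180) = 0.793 × 0.89422 = 0.70912 atm.

P ≈ 0.7091 atm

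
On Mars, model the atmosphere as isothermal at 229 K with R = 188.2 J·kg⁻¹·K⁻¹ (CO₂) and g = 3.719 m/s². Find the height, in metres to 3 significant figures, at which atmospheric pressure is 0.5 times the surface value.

z ≈ 8030 m

Scale height: H = RT/g = 188.2 × 229 / 3.719 = 11589 m.
Set P/P₀ = exp(−z/H) = 0.5, so z = −H ln(0.5).
−ln(0.5) = 0.69315; z = 11589 × 0.69315 = 8032.9 m.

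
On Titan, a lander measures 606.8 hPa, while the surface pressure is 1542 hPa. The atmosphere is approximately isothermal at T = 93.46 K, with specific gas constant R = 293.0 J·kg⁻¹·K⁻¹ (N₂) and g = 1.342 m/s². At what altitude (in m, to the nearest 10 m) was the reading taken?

z ≈ 19030 m

Scale height: H = RT/g = 293.0 × 93.46 / 1.342 = 20405 m.
Invert the barometric formula: z = H ln(P₀/P).
P₀/P = 1542/606.8 = 2.5412; ln(2.5412) = 0.93264.
z = 20405 × 0.93264 = 19031 m.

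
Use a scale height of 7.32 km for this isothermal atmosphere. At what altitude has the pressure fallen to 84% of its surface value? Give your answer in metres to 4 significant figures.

z ≈ 1276 m

Set P/P₀ = exp(−z/H) = 0.84, so z = −H ln(0.84).
−ln(0.84) = 0.17435; z = 7320.0 × 0.17435 = 1276.2 m.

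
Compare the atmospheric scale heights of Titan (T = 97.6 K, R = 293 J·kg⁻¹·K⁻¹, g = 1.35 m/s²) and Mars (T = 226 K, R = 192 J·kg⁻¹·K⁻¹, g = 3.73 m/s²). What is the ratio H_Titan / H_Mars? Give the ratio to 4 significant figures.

H_Titan/H_Mars ≈ 1.821

H = RT/g for each body.
H_Titan = 293 × 97.6 / 1.35 = 21183 m.
H_Mars = 192 × 226 / 3.73 = 11633 m.
H_Titan/H_Mars = 21183/11633 = 1.8209.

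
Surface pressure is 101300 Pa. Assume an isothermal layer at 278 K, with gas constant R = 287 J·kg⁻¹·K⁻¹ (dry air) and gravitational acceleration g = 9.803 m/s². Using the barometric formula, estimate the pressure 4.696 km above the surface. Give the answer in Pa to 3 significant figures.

Scale height: H = RT/g = 287 × 278 / 9.803 = 8138.9 m.
Barometric formula: P = P₀ exp(−z/H).
z/H = 4696.0/8138.9 = 0.57698; exp(−0.57698) = 0.56159.
P = 101300 × 0.56159 = 56889 Pa.

P ≈ 56900 Pa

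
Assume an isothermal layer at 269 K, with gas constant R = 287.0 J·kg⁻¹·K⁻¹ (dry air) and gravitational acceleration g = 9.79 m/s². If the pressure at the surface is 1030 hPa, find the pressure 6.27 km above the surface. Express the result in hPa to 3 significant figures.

P ≈ 465 hPa

Scale height: H = RT/g = 287.0 × 269 / 9.79 = 7885.9 m.
Barometric formula: P = P₀ exp(−z/H).
z/H = 6270.0/7885.9 = 0.79509; exp(−0.79509) = 0.45154.
P = 1030 × 0.45154 = 465.09 hPa.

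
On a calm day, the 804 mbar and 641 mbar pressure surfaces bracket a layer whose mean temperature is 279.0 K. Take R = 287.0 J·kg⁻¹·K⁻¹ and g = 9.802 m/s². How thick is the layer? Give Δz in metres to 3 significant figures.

Hypsometric equation: Δz = (R T̄/g) ln(P₁/P₂).
R T̄/g = 287.0 × 279.0 / 9.802 = 8169.0 m.
ln(804/641) = ln(1.2543) = 0.22658.
Δz = 8169.0 × 0.22658 = 1850.9 m.

Δz ≈ 1850 m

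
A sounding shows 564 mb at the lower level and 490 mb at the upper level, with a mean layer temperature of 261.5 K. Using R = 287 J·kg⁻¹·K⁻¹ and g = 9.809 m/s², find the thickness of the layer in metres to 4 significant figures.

Hypsometric equation: Δz = (R T̄/g) ln(P₁/P₂).
R T̄/g = 287 × 261.5 / 9.809 = 7651.2 m.
ln(564/490) = ln(1.1510) = 0.14063.
Δz = 7651.2 × 0.14063 = 1076.0 m.

Δz ≈ 1076 m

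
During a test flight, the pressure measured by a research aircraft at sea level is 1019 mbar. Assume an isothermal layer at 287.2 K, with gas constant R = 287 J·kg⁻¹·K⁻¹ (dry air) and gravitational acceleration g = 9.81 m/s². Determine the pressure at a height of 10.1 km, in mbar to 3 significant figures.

Scale height: H = RT/g = 287 × 287.2 / 9.81 = 8402.3 m.
Barometric formula: P = P₀ exp(−z/H).
z/H = 10100/8402.3 = 1.2021; exp(−1.2021) = 0.30056.
P = 1019 × 0.30056 = 306.27 mbar.

P ≈ 306 mbar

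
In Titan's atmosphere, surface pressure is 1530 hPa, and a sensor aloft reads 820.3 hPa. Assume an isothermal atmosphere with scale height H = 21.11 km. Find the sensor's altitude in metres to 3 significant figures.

Invert the barometric formula: z = H ln(P₀/P).
P₀/P = 1530/820.3 = 1.8652; ln(1.8652) = 0.62337.
z = 21110 × 0.62337 = 13159 m.

z ≈ 13200 m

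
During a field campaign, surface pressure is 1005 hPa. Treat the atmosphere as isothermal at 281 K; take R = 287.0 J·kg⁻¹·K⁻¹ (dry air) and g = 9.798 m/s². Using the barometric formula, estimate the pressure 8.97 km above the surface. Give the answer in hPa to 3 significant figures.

Scale height: H = RT/g = 287.0 × 281 / 9.798 = 8231.0 m.
Barometric formula: P = P₀ exp(−z/H).
z/H = 8970.0/8231.0 = 1.0898; exp(−1.0898) = 0.33628.
P = 1005 × 0.33628 = 337.96 hPa.

P ≈ 338 hPa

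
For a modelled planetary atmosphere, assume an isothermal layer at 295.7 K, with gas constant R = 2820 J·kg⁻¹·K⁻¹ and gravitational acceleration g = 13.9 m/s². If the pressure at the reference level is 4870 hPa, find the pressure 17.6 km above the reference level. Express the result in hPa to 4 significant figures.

P ≈ 3632 hPa

Scale height: H = RT/g = 2820 × 295.7 / 13.9 = 59991 m.
Barometric formula: P = P₀ exp(−z/H).
z/H = 17600/59991 = 0.29338; exp(−0.29338) = 0.74574.
P = 4870 × 0.74574 = 3631.8 hPa.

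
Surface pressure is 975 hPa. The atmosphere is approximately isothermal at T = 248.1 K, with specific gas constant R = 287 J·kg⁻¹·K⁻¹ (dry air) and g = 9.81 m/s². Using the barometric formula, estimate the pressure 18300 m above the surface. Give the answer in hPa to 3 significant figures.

P ≈ 78.4 hPa

Scale height: H = RT/g = 287 × 248.1 / 9.81 = 7258.4 m.
Barometric formula: P = P₀ exp(−z/H).
z/H = 18300/7258.4 = 2.5212; exp(−2.5212) = 0.080363.
P = 975 × 0.080363 = 78.354 hPa.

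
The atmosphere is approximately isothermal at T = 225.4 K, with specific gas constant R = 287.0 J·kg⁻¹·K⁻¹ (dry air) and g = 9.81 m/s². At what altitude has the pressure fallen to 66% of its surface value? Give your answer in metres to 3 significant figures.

Scale height: H = RT/g = 287.0 × 225.4 / 9.81 = 6594.3 m.
Set P/P₀ = exp(−z/H) = 0.66, so z = −H ln(0.66).
−ln(0.66) = 0.41552; z = 6594.3 × 0.41552 = 2740.1 m.

z ≈ 2740 m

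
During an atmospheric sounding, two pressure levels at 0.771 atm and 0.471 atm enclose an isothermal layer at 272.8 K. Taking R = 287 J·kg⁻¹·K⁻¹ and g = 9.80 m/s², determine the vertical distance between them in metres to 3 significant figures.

Δz ≈ 3940 m

Hypsometric equation: Δz = (R T̄/g) ln(P₁/P₂).
R T̄/g = 287 × 272.8 / 9.80 = 7989.1 m.
ln(0.771/0.471) = ln(1.6369) = 0.49280.
Δz = 7989.1 × 0.49280 = 3937.0 m.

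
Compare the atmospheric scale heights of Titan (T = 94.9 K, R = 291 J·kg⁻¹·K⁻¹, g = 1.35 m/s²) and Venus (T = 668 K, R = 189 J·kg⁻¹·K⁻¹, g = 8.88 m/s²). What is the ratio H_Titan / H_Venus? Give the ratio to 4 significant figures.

H = RT/g for each body.
H_Titan = 291 × 94.9 / 1.35 = 20456 m.
H_Venus = 189 × 668 / 8.88 = 14218 m.
H_Titan/H_Venus = 20456/14218 = 1.4387.

H_Titan/H_Venus ≈ 1.439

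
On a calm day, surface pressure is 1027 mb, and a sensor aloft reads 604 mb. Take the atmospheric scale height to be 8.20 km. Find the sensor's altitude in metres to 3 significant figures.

z ≈ 4350 m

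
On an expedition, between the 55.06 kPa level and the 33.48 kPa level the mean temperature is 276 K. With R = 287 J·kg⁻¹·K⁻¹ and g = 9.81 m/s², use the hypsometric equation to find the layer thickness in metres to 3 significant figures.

Hypsometric equation: Δz = (R T̄/g) ln(P₁/P₂).
R T̄/g = 287 × 276 / 9.81 = 8074.6 m.
ln(55.06/33.48) = ln(1.6446) = 0.49750.
Δz = 8074.6 × 0.49750 = 4017.1 m.

Δz ≈ 4020 m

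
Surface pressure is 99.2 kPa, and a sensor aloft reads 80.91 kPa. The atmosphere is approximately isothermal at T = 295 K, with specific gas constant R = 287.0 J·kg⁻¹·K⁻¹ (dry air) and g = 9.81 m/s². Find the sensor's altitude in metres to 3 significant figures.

z ≈ 1760 m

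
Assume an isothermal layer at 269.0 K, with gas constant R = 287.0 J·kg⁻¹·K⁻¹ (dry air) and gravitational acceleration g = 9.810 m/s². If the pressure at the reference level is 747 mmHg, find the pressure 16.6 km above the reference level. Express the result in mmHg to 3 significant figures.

P ≈ 90.6 mmHg

Scale height: H = RT/g = 287.0 × 269.0 / 9.810 = 7869.8 m.
Barometric formula: P = P₀ exp(−z/H).
z/H = 16600/7869.8 = 2.1093; exp(−2.1093) = 0.12132.
P = 747 × 0.12132 = 90.626 mmHg.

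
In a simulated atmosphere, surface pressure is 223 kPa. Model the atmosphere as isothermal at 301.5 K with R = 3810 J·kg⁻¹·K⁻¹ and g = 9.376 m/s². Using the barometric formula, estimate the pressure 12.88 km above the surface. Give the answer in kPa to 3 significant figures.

Scale height: H = RT/g = 3810 × 301.5 / 9.376 = 122520 m.
Barometric formula: P = P₀ exp(−z/H).
z/H = 12880/122520 = 0.10513; exp(−0.10513) = 0.90021.
P = 223 × 0.90021 = 200.75 kPa.

P ≈ 201 kPa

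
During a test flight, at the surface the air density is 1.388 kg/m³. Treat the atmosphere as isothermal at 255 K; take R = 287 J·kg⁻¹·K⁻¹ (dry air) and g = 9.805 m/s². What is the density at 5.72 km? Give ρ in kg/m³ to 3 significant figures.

ρ ≈ 0.645 kg/m³

Scale height: H = RT/g = 287 × 255 / 9.805 = 7464.0 m.
In an isothermal atmosphere, density decays like pressure: ρ = ρ₀ exp(−z/H).
z/H = 5720.0/7464.0 = 0.76635; exp(−0.76635) = 0.46471.
ρ = 1.388 × 0.46471 = 0.64502 kg/m³.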